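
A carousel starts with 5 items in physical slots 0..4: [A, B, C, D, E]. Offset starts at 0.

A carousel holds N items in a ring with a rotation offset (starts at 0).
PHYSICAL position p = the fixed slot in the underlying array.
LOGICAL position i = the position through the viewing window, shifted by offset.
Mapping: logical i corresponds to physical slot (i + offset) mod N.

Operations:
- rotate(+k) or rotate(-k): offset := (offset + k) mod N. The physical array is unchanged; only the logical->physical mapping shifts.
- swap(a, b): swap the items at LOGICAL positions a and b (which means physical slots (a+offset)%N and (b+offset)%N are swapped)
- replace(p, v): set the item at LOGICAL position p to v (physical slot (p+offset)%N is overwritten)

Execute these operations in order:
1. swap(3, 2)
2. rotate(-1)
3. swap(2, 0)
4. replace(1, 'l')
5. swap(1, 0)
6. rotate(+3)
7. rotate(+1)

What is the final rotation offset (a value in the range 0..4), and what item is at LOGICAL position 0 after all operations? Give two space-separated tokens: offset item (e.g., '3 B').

Answer: 3 C

Derivation:
After op 1 (swap(3, 2)): offset=0, physical=[A,B,D,C,E], logical=[A,B,D,C,E]
After op 2 (rotate(-1)): offset=4, physical=[A,B,D,C,E], logical=[E,A,B,D,C]
After op 3 (swap(2, 0)): offset=4, physical=[A,E,D,C,B], logical=[B,A,E,D,C]
After op 4 (replace(1, 'l')): offset=4, physical=[l,E,D,C,B], logical=[B,l,E,D,C]
After op 5 (swap(1, 0)): offset=4, physical=[B,E,D,C,l], logical=[l,B,E,D,C]
After op 6 (rotate(+3)): offset=2, physical=[B,E,D,C,l], logical=[D,C,l,B,E]
After op 7 (rotate(+1)): offset=3, physical=[B,E,D,C,l], logical=[C,l,B,E,D]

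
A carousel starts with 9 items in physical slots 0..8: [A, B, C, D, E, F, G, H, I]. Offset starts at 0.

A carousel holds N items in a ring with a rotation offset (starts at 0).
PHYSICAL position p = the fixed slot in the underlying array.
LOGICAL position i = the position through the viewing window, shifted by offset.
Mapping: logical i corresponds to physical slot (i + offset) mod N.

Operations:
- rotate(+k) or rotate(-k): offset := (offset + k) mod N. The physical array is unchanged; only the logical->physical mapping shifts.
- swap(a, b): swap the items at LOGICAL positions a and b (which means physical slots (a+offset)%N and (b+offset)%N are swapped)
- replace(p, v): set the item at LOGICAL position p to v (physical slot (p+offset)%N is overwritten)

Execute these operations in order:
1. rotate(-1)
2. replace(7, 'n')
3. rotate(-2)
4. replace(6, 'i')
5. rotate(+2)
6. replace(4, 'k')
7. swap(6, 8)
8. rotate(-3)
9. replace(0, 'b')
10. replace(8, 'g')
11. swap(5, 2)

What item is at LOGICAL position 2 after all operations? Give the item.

Answer: B

Derivation:
After op 1 (rotate(-1)): offset=8, physical=[A,B,C,D,E,F,G,H,I], logical=[I,A,B,C,D,E,F,G,H]
After op 2 (replace(7, 'n')): offset=8, physical=[A,B,C,D,E,F,n,H,I], logical=[I,A,B,C,D,E,F,n,H]
After op 3 (rotate(-2)): offset=6, physical=[A,B,C,D,E,F,n,H,I], logical=[n,H,I,A,B,C,D,E,F]
After op 4 (replace(6, 'i')): offset=6, physical=[A,B,C,i,E,F,n,H,I], logical=[n,H,I,A,B,C,i,E,F]
After op 5 (rotate(+2)): offset=8, physical=[A,B,C,i,E,F,n,H,I], logical=[I,A,B,C,i,E,F,n,H]
After op 6 (replace(4, 'k')): offset=8, physical=[A,B,C,k,E,F,n,H,I], logical=[I,A,B,C,k,E,F,n,H]
After op 7 (swap(6, 8)): offset=8, physical=[A,B,C,k,E,H,n,F,I], logical=[I,A,B,C,k,E,H,n,F]
After op 8 (rotate(-3)): offset=5, physical=[A,B,C,k,E,H,n,F,I], logical=[H,n,F,I,A,B,C,k,E]
After op 9 (replace(0, 'b')): offset=5, physical=[A,B,C,k,E,b,n,F,I], logical=[b,n,F,I,A,B,C,k,E]
After op 10 (replace(8, 'g')): offset=5, physical=[A,B,C,k,g,b,n,F,I], logical=[b,n,F,I,A,B,C,k,g]
After op 11 (swap(5, 2)): offset=5, physical=[A,F,C,k,g,b,n,B,I], logical=[b,n,B,I,A,F,C,k,g]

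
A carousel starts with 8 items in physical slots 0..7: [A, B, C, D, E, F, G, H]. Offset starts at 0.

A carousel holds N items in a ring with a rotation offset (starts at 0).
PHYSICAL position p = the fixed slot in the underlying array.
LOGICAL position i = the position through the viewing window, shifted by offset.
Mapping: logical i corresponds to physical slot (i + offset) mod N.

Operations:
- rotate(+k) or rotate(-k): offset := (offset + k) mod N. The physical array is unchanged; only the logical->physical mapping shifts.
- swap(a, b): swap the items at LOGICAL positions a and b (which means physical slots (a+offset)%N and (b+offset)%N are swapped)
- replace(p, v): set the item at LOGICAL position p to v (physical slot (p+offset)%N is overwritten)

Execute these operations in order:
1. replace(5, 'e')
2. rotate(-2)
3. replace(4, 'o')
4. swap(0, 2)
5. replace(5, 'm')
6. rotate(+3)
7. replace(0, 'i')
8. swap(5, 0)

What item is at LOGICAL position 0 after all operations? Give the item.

After op 1 (replace(5, 'e')): offset=0, physical=[A,B,C,D,E,e,G,H], logical=[A,B,C,D,E,e,G,H]
After op 2 (rotate(-2)): offset=6, physical=[A,B,C,D,E,e,G,H], logical=[G,H,A,B,C,D,E,e]
After op 3 (replace(4, 'o')): offset=6, physical=[A,B,o,D,E,e,G,H], logical=[G,H,A,B,o,D,E,e]
After op 4 (swap(0, 2)): offset=6, physical=[G,B,o,D,E,e,A,H], logical=[A,H,G,B,o,D,E,e]
After op 5 (replace(5, 'm')): offset=6, physical=[G,B,o,m,E,e,A,H], logical=[A,H,G,B,o,m,E,e]
After op 6 (rotate(+3)): offset=1, physical=[G,B,o,m,E,e,A,H], logical=[B,o,m,E,e,A,H,G]
After op 7 (replace(0, 'i')): offset=1, physical=[G,i,o,m,E,e,A,H], logical=[i,o,m,E,e,A,H,G]
After op 8 (swap(5, 0)): offset=1, physical=[G,A,o,m,E,e,i,H], logical=[A,o,m,E,e,i,H,G]

Answer: A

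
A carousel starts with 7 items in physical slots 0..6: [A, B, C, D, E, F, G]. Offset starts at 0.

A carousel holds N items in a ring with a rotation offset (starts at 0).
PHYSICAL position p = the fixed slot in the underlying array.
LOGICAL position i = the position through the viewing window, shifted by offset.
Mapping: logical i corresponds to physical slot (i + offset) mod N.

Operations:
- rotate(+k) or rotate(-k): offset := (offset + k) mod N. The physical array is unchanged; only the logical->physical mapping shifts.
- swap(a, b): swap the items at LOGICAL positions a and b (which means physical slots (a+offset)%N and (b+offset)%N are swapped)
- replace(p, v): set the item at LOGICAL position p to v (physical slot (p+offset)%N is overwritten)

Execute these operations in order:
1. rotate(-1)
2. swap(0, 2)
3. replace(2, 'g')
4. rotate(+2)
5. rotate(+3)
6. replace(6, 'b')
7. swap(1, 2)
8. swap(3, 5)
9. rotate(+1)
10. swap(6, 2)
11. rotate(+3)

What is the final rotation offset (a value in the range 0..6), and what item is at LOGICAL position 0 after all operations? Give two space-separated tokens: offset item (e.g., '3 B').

Answer: 1 g

Derivation:
After op 1 (rotate(-1)): offset=6, physical=[A,B,C,D,E,F,G], logical=[G,A,B,C,D,E,F]
After op 2 (swap(0, 2)): offset=6, physical=[A,G,C,D,E,F,B], logical=[B,A,G,C,D,E,F]
After op 3 (replace(2, 'g')): offset=6, physical=[A,g,C,D,E,F,B], logical=[B,A,g,C,D,E,F]
After op 4 (rotate(+2)): offset=1, physical=[A,g,C,D,E,F,B], logical=[g,C,D,E,F,B,A]
After op 5 (rotate(+3)): offset=4, physical=[A,g,C,D,E,F,B], logical=[E,F,B,A,g,C,D]
After op 6 (replace(6, 'b')): offset=4, physical=[A,g,C,b,E,F,B], logical=[E,F,B,A,g,C,b]
After op 7 (swap(1, 2)): offset=4, physical=[A,g,C,b,E,B,F], logical=[E,B,F,A,g,C,b]
After op 8 (swap(3, 5)): offset=4, physical=[C,g,A,b,E,B,F], logical=[E,B,F,C,g,A,b]
After op 9 (rotate(+1)): offset=5, physical=[C,g,A,b,E,B,F], logical=[B,F,C,g,A,b,E]
After op 10 (swap(6, 2)): offset=5, physical=[E,g,A,b,C,B,F], logical=[B,F,E,g,A,b,C]
After op 11 (rotate(+3)): offset=1, physical=[E,g,A,b,C,B,F], logical=[g,A,b,C,B,F,E]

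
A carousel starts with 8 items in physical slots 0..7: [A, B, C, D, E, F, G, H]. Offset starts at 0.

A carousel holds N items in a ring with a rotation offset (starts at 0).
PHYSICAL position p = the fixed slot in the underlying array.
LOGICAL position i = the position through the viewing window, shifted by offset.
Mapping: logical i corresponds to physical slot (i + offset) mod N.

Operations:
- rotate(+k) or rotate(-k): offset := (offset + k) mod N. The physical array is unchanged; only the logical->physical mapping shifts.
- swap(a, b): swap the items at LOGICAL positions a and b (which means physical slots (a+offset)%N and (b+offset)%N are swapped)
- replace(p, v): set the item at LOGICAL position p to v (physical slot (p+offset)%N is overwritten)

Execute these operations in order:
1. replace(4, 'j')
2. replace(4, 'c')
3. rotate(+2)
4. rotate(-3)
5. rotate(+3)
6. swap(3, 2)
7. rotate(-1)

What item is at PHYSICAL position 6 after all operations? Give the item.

After op 1 (replace(4, 'j')): offset=0, physical=[A,B,C,D,j,F,G,H], logical=[A,B,C,D,j,F,G,H]
After op 2 (replace(4, 'c')): offset=0, physical=[A,B,C,D,c,F,G,H], logical=[A,B,C,D,c,F,G,H]
After op 3 (rotate(+2)): offset=2, physical=[A,B,C,D,c,F,G,H], logical=[C,D,c,F,G,H,A,B]
After op 4 (rotate(-3)): offset=7, physical=[A,B,C,D,c,F,G,H], logical=[H,A,B,C,D,c,F,G]
After op 5 (rotate(+3)): offset=2, physical=[A,B,C,D,c,F,G,H], logical=[C,D,c,F,G,H,A,B]
After op 6 (swap(3, 2)): offset=2, physical=[A,B,C,D,F,c,G,H], logical=[C,D,F,c,G,H,A,B]
After op 7 (rotate(-1)): offset=1, physical=[A,B,C,D,F,c,G,H], logical=[B,C,D,F,c,G,H,A]

Answer: G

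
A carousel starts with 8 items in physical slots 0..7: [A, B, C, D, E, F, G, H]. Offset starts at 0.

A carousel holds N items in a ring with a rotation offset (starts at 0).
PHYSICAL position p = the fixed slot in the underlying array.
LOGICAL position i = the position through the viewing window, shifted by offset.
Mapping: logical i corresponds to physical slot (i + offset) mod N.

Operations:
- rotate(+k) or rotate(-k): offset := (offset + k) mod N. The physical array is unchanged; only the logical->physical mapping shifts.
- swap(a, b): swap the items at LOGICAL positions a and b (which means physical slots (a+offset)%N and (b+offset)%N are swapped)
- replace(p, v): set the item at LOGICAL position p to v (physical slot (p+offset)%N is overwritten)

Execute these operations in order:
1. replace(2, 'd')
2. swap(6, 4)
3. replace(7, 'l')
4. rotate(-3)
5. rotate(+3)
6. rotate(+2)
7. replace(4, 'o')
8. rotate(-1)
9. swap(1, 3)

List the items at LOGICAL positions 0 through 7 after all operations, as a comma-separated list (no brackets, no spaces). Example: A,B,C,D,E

Answer: B,G,D,d,F,o,l,A

Derivation:
After op 1 (replace(2, 'd')): offset=0, physical=[A,B,d,D,E,F,G,H], logical=[A,B,d,D,E,F,G,H]
After op 2 (swap(6, 4)): offset=0, physical=[A,B,d,D,G,F,E,H], logical=[A,B,d,D,G,F,E,H]
After op 3 (replace(7, 'l')): offset=0, physical=[A,B,d,D,G,F,E,l], logical=[A,B,d,D,G,F,E,l]
After op 4 (rotate(-3)): offset=5, physical=[A,B,d,D,G,F,E,l], logical=[F,E,l,A,B,d,D,G]
After op 5 (rotate(+3)): offset=0, physical=[A,B,d,D,G,F,E,l], logical=[A,B,d,D,G,F,E,l]
After op 6 (rotate(+2)): offset=2, physical=[A,B,d,D,G,F,E,l], logical=[d,D,G,F,E,l,A,B]
After op 7 (replace(4, 'o')): offset=2, physical=[A,B,d,D,G,F,o,l], logical=[d,D,G,F,o,l,A,B]
After op 8 (rotate(-1)): offset=1, physical=[A,B,d,D,G,F,o,l], logical=[B,d,D,G,F,o,l,A]
After op 9 (swap(1, 3)): offset=1, physical=[A,B,G,D,d,F,o,l], logical=[B,G,D,d,F,o,l,A]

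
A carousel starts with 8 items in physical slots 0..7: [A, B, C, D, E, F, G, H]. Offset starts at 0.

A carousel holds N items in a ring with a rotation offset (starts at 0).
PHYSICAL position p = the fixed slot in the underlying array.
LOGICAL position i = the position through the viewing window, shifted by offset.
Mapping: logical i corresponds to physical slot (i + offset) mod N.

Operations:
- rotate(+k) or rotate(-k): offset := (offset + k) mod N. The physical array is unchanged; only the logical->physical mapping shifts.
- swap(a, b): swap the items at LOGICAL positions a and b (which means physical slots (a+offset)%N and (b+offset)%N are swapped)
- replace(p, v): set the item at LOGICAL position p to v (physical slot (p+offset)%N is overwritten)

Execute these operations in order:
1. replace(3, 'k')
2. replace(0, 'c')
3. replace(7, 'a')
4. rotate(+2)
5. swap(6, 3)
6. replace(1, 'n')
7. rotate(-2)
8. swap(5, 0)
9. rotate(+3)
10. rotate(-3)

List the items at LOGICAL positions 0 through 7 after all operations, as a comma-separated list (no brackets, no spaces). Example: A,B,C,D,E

After op 1 (replace(3, 'k')): offset=0, physical=[A,B,C,k,E,F,G,H], logical=[A,B,C,k,E,F,G,H]
After op 2 (replace(0, 'c')): offset=0, physical=[c,B,C,k,E,F,G,H], logical=[c,B,C,k,E,F,G,H]
After op 3 (replace(7, 'a')): offset=0, physical=[c,B,C,k,E,F,G,a], logical=[c,B,C,k,E,F,G,a]
After op 4 (rotate(+2)): offset=2, physical=[c,B,C,k,E,F,G,a], logical=[C,k,E,F,G,a,c,B]
After op 5 (swap(6, 3)): offset=2, physical=[F,B,C,k,E,c,G,a], logical=[C,k,E,c,G,a,F,B]
After op 6 (replace(1, 'n')): offset=2, physical=[F,B,C,n,E,c,G,a], logical=[C,n,E,c,G,a,F,B]
After op 7 (rotate(-2)): offset=0, physical=[F,B,C,n,E,c,G,a], logical=[F,B,C,n,E,c,G,a]
After op 8 (swap(5, 0)): offset=0, physical=[c,B,C,n,E,F,G,a], logical=[c,B,C,n,E,F,G,a]
After op 9 (rotate(+3)): offset=3, physical=[c,B,C,n,E,F,G,a], logical=[n,E,F,G,a,c,B,C]
After op 10 (rotate(-3)): offset=0, physical=[c,B,C,n,E,F,G,a], logical=[c,B,C,n,E,F,G,a]

Answer: c,B,C,n,E,F,G,a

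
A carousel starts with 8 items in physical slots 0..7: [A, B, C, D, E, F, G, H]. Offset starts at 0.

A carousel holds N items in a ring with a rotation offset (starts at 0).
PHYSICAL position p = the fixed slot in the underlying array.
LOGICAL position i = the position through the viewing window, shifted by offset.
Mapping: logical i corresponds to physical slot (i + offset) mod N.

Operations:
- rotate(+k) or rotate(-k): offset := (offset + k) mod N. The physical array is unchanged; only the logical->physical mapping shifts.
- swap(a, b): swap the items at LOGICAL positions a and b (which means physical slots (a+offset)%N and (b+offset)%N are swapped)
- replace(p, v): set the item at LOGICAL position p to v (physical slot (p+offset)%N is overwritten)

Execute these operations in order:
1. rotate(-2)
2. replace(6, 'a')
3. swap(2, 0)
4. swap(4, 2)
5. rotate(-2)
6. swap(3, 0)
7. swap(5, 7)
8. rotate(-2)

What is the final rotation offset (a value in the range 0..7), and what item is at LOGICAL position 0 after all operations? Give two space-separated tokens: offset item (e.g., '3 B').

After op 1 (rotate(-2)): offset=6, physical=[A,B,C,D,E,F,G,H], logical=[G,H,A,B,C,D,E,F]
After op 2 (replace(6, 'a')): offset=6, physical=[A,B,C,D,a,F,G,H], logical=[G,H,A,B,C,D,a,F]
After op 3 (swap(2, 0)): offset=6, physical=[G,B,C,D,a,F,A,H], logical=[A,H,G,B,C,D,a,F]
After op 4 (swap(4, 2)): offset=6, physical=[C,B,G,D,a,F,A,H], logical=[A,H,C,B,G,D,a,F]
After op 5 (rotate(-2)): offset=4, physical=[C,B,G,D,a,F,A,H], logical=[a,F,A,H,C,B,G,D]
After op 6 (swap(3, 0)): offset=4, physical=[C,B,G,D,H,F,A,a], logical=[H,F,A,a,C,B,G,D]
After op 7 (swap(5, 7)): offset=4, physical=[C,D,G,B,H,F,A,a], logical=[H,F,A,a,C,D,G,B]
After op 8 (rotate(-2)): offset=2, physical=[C,D,G,B,H,F,A,a], logical=[G,B,H,F,A,a,C,D]

Answer: 2 G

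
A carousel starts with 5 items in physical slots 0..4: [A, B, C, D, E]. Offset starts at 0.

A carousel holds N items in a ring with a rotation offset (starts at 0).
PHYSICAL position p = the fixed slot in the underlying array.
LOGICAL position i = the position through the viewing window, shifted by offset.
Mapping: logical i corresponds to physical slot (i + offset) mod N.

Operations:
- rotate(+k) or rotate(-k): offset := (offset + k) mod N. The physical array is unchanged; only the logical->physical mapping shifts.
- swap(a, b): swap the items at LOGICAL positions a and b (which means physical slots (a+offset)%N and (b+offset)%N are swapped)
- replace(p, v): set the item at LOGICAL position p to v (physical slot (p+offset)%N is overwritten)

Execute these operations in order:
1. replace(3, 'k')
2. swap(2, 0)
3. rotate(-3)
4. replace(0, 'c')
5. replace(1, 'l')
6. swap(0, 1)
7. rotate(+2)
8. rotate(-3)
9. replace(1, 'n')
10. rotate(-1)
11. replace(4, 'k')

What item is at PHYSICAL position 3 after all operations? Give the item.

Answer: c

Derivation:
After op 1 (replace(3, 'k')): offset=0, physical=[A,B,C,k,E], logical=[A,B,C,k,E]
After op 2 (swap(2, 0)): offset=0, physical=[C,B,A,k,E], logical=[C,B,A,k,E]
After op 3 (rotate(-3)): offset=2, physical=[C,B,A,k,E], logical=[A,k,E,C,B]
After op 4 (replace(0, 'c')): offset=2, physical=[C,B,c,k,E], logical=[c,k,E,C,B]
After op 5 (replace(1, 'l')): offset=2, physical=[C,B,c,l,E], logical=[c,l,E,C,B]
After op 6 (swap(0, 1)): offset=2, physical=[C,B,l,c,E], logical=[l,c,E,C,B]
After op 7 (rotate(+2)): offset=4, physical=[C,B,l,c,E], logical=[E,C,B,l,c]
After op 8 (rotate(-3)): offset=1, physical=[C,B,l,c,E], logical=[B,l,c,E,C]
After op 9 (replace(1, 'n')): offset=1, physical=[C,B,n,c,E], logical=[B,n,c,E,C]
After op 10 (rotate(-1)): offset=0, physical=[C,B,n,c,E], logical=[C,B,n,c,E]
After op 11 (replace(4, 'k')): offset=0, physical=[C,B,n,c,k], logical=[C,B,n,c,k]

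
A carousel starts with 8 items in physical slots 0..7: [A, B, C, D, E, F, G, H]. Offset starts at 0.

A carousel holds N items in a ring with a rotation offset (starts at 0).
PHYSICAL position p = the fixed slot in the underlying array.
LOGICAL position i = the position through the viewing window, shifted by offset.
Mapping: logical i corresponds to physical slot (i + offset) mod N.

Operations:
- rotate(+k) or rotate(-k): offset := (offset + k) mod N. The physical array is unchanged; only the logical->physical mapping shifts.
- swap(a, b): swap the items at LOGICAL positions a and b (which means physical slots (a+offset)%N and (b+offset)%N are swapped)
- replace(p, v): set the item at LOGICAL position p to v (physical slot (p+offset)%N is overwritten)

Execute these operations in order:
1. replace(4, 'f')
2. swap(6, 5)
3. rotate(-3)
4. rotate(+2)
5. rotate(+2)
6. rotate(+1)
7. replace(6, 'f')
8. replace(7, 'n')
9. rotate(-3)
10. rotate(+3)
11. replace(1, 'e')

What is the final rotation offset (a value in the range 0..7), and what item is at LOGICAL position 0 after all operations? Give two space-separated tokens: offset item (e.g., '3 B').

Answer: 2 C

Derivation:
After op 1 (replace(4, 'f')): offset=0, physical=[A,B,C,D,f,F,G,H], logical=[A,B,C,D,f,F,G,H]
After op 2 (swap(6, 5)): offset=0, physical=[A,B,C,D,f,G,F,H], logical=[A,B,C,D,f,G,F,H]
After op 3 (rotate(-3)): offset=5, physical=[A,B,C,D,f,G,F,H], logical=[G,F,H,A,B,C,D,f]
After op 4 (rotate(+2)): offset=7, physical=[A,B,C,D,f,G,F,H], logical=[H,A,B,C,D,f,G,F]
After op 5 (rotate(+2)): offset=1, physical=[A,B,C,D,f,G,F,H], logical=[B,C,D,f,G,F,H,A]
After op 6 (rotate(+1)): offset=2, physical=[A,B,C,D,f,G,F,H], logical=[C,D,f,G,F,H,A,B]
After op 7 (replace(6, 'f')): offset=2, physical=[f,B,C,D,f,G,F,H], logical=[C,D,f,G,F,H,f,B]
After op 8 (replace(7, 'n')): offset=2, physical=[f,n,C,D,f,G,F,H], logical=[C,D,f,G,F,H,f,n]
After op 9 (rotate(-3)): offset=7, physical=[f,n,C,D,f,G,F,H], logical=[H,f,n,C,D,f,G,F]
After op 10 (rotate(+3)): offset=2, physical=[f,n,C,D,f,G,F,H], logical=[C,D,f,G,F,H,f,n]
After op 11 (replace(1, 'e')): offset=2, physical=[f,n,C,e,f,G,F,H], logical=[C,e,f,G,F,H,f,n]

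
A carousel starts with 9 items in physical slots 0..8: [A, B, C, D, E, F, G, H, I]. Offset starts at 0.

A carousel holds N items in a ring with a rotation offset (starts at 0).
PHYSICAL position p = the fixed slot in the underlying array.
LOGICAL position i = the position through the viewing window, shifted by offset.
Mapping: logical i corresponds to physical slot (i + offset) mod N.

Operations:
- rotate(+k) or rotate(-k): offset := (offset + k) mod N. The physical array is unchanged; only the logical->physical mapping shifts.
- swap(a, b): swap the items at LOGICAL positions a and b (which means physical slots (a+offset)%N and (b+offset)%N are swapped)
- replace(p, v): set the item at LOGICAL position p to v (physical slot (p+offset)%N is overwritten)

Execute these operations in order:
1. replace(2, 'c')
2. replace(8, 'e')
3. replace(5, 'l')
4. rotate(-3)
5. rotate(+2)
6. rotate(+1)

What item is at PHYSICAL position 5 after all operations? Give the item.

After op 1 (replace(2, 'c')): offset=0, physical=[A,B,c,D,E,F,G,H,I], logical=[A,B,c,D,E,F,G,H,I]
After op 2 (replace(8, 'e')): offset=0, physical=[A,B,c,D,E,F,G,H,e], logical=[A,B,c,D,E,F,G,H,e]
After op 3 (replace(5, 'l')): offset=0, physical=[A,B,c,D,E,l,G,H,e], logical=[A,B,c,D,E,l,G,H,e]
After op 4 (rotate(-3)): offset=6, physical=[A,B,c,D,E,l,G,H,e], logical=[G,H,e,A,B,c,D,E,l]
After op 5 (rotate(+2)): offset=8, physical=[A,B,c,D,E,l,G,H,e], logical=[e,A,B,c,D,E,l,G,H]
After op 6 (rotate(+1)): offset=0, physical=[A,B,c,D,E,l,G,H,e], logical=[A,B,c,D,E,l,G,H,e]

Answer: l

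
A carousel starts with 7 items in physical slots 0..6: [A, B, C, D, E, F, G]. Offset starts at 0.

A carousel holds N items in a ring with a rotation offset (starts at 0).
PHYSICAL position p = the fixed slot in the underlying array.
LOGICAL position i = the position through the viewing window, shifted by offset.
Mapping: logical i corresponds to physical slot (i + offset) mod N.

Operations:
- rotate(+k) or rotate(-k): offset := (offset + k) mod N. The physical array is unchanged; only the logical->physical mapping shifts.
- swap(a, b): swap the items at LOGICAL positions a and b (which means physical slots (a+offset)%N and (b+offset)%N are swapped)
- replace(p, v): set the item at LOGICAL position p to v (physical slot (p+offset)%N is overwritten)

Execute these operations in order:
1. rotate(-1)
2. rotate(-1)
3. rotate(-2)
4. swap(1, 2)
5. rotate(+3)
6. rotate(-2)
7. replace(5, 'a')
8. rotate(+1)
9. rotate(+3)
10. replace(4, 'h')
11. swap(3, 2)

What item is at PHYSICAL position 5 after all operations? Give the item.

After op 1 (rotate(-1)): offset=6, physical=[A,B,C,D,E,F,G], logical=[G,A,B,C,D,E,F]
After op 2 (rotate(-1)): offset=5, physical=[A,B,C,D,E,F,G], logical=[F,G,A,B,C,D,E]
After op 3 (rotate(-2)): offset=3, physical=[A,B,C,D,E,F,G], logical=[D,E,F,G,A,B,C]
After op 4 (swap(1, 2)): offset=3, physical=[A,B,C,D,F,E,G], logical=[D,F,E,G,A,B,C]
After op 5 (rotate(+3)): offset=6, physical=[A,B,C,D,F,E,G], logical=[G,A,B,C,D,F,E]
After op 6 (rotate(-2)): offset=4, physical=[A,B,C,D,F,E,G], logical=[F,E,G,A,B,C,D]
After op 7 (replace(5, 'a')): offset=4, physical=[A,B,a,D,F,E,G], logical=[F,E,G,A,B,a,D]
After op 8 (rotate(+1)): offset=5, physical=[A,B,a,D,F,E,G], logical=[E,G,A,B,a,D,F]
After op 9 (rotate(+3)): offset=1, physical=[A,B,a,D,F,E,G], logical=[B,a,D,F,E,G,A]
After op 10 (replace(4, 'h')): offset=1, physical=[A,B,a,D,F,h,G], logical=[B,a,D,F,h,G,A]
After op 11 (swap(3, 2)): offset=1, physical=[A,B,a,F,D,h,G], logical=[B,a,F,D,h,G,A]

Answer: h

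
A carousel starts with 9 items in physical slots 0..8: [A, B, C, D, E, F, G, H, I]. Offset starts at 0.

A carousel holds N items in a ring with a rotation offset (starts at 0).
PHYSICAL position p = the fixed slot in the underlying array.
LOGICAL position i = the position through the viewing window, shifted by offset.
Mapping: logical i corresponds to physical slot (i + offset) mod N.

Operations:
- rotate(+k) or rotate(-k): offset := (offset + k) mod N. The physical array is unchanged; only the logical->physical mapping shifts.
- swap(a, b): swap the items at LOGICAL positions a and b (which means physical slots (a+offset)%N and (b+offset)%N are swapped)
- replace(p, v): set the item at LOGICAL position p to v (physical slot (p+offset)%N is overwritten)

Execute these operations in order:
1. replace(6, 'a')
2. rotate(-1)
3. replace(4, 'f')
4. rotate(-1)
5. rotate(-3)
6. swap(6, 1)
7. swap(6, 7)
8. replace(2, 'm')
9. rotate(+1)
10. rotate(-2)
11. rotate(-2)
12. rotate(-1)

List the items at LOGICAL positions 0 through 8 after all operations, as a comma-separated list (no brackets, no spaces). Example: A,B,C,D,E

After op 1 (replace(6, 'a')): offset=0, physical=[A,B,C,D,E,F,a,H,I], logical=[A,B,C,D,E,F,a,H,I]
After op 2 (rotate(-1)): offset=8, physical=[A,B,C,D,E,F,a,H,I], logical=[I,A,B,C,D,E,F,a,H]
After op 3 (replace(4, 'f')): offset=8, physical=[A,B,C,f,E,F,a,H,I], logical=[I,A,B,C,f,E,F,a,H]
After op 4 (rotate(-1)): offset=7, physical=[A,B,C,f,E,F,a,H,I], logical=[H,I,A,B,C,f,E,F,a]
After op 5 (rotate(-3)): offset=4, physical=[A,B,C,f,E,F,a,H,I], logical=[E,F,a,H,I,A,B,C,f]
After op 6 (swap(6, 1)): offset=4, physical=[A,F,C,f,E,B,a,H,I], logical=[E,B,a,H,I,A,F,C,f]
After op 7 (swap(6, 7)): offset=4, physical=[A,C,F,f,E,B,a,H,I], logical=[E,B,a,H,I,A,C,F,f]
After op 8 (replace(2, 'm')): offset=4, physical=[A,C,F,f,E,B,m,H,I], logical=[E,B,m,H,I,A,C,F,f]
After op 9 (rotate(+1)): offset=5, physical=[A,C,F,f,E,B,m,H,I], logical=[B,m,H,I,A,C,F,f,E]
After op 10 (rotate(-2)): offset=3, physical=[A,C,F,f,E,B,m,H,I], logical=[f,E,B,m,H,I,A,C,F]
After op 11 (rotate(-2)): offset=1, physical=[A,C,F,f,E,B,m,H,I], logical=[C,F,f,E,B,m,H,I,A]
After op 12 (rotate(-1)): offset=0, physical=[A,C,F,f,E,B,m,H,I], logical=[A,C,F,f,E,B,m,H,I]

Answer: A,C,F,f,E,B,m,H,I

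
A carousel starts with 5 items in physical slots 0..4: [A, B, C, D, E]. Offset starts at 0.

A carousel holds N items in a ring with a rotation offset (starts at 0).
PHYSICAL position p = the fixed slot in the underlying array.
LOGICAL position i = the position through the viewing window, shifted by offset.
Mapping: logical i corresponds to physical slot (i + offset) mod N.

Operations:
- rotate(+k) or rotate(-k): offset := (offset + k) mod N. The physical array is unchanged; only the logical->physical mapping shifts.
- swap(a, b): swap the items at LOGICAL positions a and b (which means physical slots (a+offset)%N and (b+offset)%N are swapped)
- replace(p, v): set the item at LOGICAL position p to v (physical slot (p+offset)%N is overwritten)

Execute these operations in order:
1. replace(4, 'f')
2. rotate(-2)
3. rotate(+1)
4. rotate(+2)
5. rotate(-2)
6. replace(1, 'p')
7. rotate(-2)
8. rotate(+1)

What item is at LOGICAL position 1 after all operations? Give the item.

After op 1 (replace(4, 'f')): offset=0, physical=[A,B,C,D,f], logical=[A,B,C,D,f]
After op 2 (rotate(-2)): offset=3, physical=[A,B,C,D,f], logical=[D,f,A,B,C]
After op 3 (rotate(+1)): offset=4, physical=[A,B,C,D,f], logical=[f,A,B,C,D]
After op 4 (rotate(+2)): offset=1, physical=[A,B,C,D,f], logical=[B,C,D,f,A]
After op 5 (rotate(-2)): offset=4, physical=[A,B,C,D,f], logical=[f,A,B,C,D]
After op 6 (replace(1, 'p')): offset=4, physical=[p,B,C,D,f], logical=[f,p,B,C,D]
After op 7 (rotate(-2)): offset=2, physical=[p,B,C,D,f], logical=[C,D,f,p,B]
After op 8 (rotate(+1)): offset=3, physical=[p,B,C,D,f], logical=[D,f,p,B,C]

Answer: f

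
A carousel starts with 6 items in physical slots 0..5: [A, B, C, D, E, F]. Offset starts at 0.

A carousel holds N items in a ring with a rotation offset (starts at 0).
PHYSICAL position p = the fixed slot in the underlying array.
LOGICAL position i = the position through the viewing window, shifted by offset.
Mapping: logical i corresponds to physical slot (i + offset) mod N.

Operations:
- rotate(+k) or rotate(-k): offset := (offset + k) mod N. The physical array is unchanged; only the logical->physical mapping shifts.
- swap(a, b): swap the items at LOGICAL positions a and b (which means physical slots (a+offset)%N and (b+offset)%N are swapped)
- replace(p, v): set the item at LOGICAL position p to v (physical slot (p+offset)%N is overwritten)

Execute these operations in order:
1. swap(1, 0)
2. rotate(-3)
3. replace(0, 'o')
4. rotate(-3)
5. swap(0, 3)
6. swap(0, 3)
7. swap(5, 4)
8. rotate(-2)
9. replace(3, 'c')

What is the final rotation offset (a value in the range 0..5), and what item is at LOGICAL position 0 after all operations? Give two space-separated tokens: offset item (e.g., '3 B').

After op 1 (swap(1, 0)): offset=0, physical=[B,A,C,D,E,F], logical=[B,A,C,D,E,F]
After op 2 (rotate(-3)): offset=3, physical=[B,A,C,D,E,F], logical=[D,E,F,B,A,C]
After op 3 (replace(0, 'o')): offset=3, physical=[B,A,C,o,E,F], logical=[o,E,F,B,A,C]
After op 4 (rotate(-3)): offset=0, physical=[B,A,C,o,E,F], logical=[B,A,C,o,E,F]
After op 5 (swap(0, 3)): offset=0, physical=[o,A,C,B,E,F], logical=[o,A,C,B,E,F]
After op 6 (swap(0, 3)): offset=0, physical=[B,A,C,o,E,F], logical=[B,A,C,o,E,F]
After op 7 (swap(5, 4)): offset=0, physical=[B,A,C,o,F,E], logical=[B,A,C,o,F,E]
After op 8 (rotate(-2)): offset=4, physical=[B,A,C,o,F,E], logical=[F,E,B,A,C,o]
After op 9 (replace(3, 'c')): offset=4, physical=[B,c,C,o,F,E], logical=[F,E,B,c,C,o]

Answer: 4 F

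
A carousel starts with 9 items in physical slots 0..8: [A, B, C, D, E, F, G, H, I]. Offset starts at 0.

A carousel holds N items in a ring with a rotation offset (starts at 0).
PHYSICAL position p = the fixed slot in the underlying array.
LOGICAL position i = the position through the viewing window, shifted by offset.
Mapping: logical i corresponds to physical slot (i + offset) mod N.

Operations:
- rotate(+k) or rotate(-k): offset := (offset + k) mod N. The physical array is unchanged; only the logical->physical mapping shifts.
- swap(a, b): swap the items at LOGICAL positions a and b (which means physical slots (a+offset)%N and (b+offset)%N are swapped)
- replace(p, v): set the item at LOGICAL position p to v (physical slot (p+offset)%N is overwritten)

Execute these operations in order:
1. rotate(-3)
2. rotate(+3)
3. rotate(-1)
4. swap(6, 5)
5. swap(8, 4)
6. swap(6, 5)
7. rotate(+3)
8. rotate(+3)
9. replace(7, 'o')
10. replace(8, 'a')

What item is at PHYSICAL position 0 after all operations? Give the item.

After op 1 (rotate(-3)): offset=6, physical=[A,B,C,D,E,F,G,H,I], logical=[G,H,I,A,B,C,D,E,F]
After op 2 (rotate(+3)): offset=0, physical=[A,B,C,D,E,F,G,H,I], logical=[A,B,C,D,E,F,G,H,I]
After op 3 (rotate(-1)): offset=8, physical=[A,B,C,D,E,F,G,H,I], logical=[I,A,B,C,D,E,F,G,H]
After op 4 (swap(6, 5)): offset=8, physical=[A,B,C,D,F,E,G,H,I], logical=[I,A,B,C,D,F,E,G,H]
After op 5 (swap(8, 4)): offset=8, physical=[A,B,C,H,F,E,G,D,I], logical=[I,A,B,C,H,F,E,G,D]
After op 6 (swap(6, 5)): offset=8, physical=[A,B,C,H,E,F,G,D,I], logical=[I,A,B,C,H,E,F,G,D]
After op 7 (rotate(+3)): offset=2, physical=[A,B,C,H,E,F,G,D,I], logical=[C,H,E,F,G,D,I,A,B]
After op 8 (rotate(+3)): offset=5, physical=[A,B,C,H,E,F,G,D,I], logical=[F,G,D,I,A,B,C,H,E]
After op 9 (replace(7, 'o')): offset=5, physical=[A,B,C,o,E,F,G,D,I], logical=[F,G,D,I,A,B,C,o,E]
After op 10 (replace(8, 'a')): offset=5, physical=[A,B,C,o,a,F,G,D,I], logical=[F,G,D,I,A,B,C,o,a]

Answer: A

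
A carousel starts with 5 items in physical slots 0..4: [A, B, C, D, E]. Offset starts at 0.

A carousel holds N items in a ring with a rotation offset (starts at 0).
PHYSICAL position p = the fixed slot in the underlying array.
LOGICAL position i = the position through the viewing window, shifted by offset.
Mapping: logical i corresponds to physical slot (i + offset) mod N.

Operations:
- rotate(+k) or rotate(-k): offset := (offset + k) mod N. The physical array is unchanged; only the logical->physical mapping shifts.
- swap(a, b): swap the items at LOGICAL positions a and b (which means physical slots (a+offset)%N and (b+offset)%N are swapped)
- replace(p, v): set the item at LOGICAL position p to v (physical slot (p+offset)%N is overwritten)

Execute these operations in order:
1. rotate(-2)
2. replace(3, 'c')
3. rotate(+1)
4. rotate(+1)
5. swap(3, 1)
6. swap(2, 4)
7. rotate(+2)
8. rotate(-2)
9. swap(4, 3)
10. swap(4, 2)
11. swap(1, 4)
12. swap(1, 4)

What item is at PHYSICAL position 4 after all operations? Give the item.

After op 1 (rotate(-2)): offset=3, physical=[A,B,C,D,E], logical=[D,E,A,B,C]
After op 2 (replace(3, 'c')): offset=3, physical=[A,c,C,D,E], logical=[D,E,A,c,C]
After op 3 (rotate(+1)): offset=4, physical=[A,c,C,D,E], logical=[E,A,c,C,D]
After op 4 (rotate(+1)): offset=0, physical=[A,c,C,D,E], logical=[A,c,C,D,E]
After op 5 (swap(3, 1)): offset=0, physical=[A,D,C,c,E], logical=[A,D,C,c,E]
After op 6 (swap(2, 4)): offset=0, physical=[A,D,E,c,C], logical=[A,D,E,c,C]
After op 7 (rotate(+2)): offset=2, physical=[A,D,E,c,C], logical=[E,c,C,A,D]
After op 8 (rotate(-2)): offset=0, physical=[A,D,E,c,C], logical=[A,D,E,c,C]
After op 9 (swap(4, 3)): offset=0, physical=[A,D,E,C,c], logical=[A,D,E,C,c]
After op 10 (swap(4, 2)): offset=0, physical=[A,D,c,C,E], logical=[A,D,c,C,E]
After op 11 (swap(1, 4)): offset=0, physical=[A,E,c,C,D], logical=[A,E,c,C,D]
After op 12 (swap(1, 4)): offset=0, physical=[A,D,c,C,E], logical=[A,D,c,C,E]

Answer: E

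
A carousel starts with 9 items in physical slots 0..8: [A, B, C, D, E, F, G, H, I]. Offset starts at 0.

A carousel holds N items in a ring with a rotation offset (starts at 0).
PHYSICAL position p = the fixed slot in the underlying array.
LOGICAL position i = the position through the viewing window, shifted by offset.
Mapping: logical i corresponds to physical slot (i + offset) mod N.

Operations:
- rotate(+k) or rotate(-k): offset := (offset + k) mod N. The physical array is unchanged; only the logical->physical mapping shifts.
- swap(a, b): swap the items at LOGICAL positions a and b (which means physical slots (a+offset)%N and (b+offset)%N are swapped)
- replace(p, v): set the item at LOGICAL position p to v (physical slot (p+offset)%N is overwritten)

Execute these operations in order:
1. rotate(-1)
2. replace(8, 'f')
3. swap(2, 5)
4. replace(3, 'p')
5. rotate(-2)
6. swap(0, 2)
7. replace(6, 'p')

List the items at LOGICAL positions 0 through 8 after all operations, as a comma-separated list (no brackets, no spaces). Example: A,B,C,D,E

After op 1 (rotate(-1)): offset=8, physical=[A,B,C,D,E,F,G,H,I], logical=[I,A,B,C,D,E,F,G,H]
After op 2 (replace(8, 'f')): offset=8, physical=[A,B,C,D,E,F,G,f,I], logical=[I,A,B,C,D,E,F,G,f]
After op 3 (swap(2, 5)): offset=8, physical=[A,E,C,D,B,F,G,f,I], logical=[I,A,E,C,D,B,F,G,f]
After op 4 (replace(3, 'p')): offset=8, physical=[A,E,p,D,B,F,G,f,I], logical=[I,A,E,p,D,B,F,G,f]
After op 5 (rotate(-2)): offset=6, physical=[A,E,p,D,B,F,G,f,I], logical=[G,f,I,A,E,p,D,B,F]
After op 6 (swap(0, 2)): offset=6, physical=[A,E,p,D,B,F,I,f,G], logical=[I,f,G,A,E,p,D,B,F]
After op 7 (replace(6, 'p')): offset=6, physical=[A,E,p,p,B,F,I,f,G], logical=[I,f,G,A,E,p,p,B,F]

Answer: I,f,G,A,E,p,p,B,F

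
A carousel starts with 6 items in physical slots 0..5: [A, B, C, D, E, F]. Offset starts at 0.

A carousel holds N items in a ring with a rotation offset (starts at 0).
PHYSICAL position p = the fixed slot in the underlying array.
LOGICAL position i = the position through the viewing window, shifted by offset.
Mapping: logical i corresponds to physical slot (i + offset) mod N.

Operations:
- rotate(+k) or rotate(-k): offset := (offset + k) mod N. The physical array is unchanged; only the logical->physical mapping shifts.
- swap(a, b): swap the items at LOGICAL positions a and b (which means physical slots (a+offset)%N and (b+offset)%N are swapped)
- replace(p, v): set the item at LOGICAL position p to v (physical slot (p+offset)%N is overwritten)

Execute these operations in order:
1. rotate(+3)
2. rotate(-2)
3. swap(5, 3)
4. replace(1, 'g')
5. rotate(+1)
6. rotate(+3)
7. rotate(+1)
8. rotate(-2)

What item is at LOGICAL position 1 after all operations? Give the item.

Answer: F

Derivation:
After op 1 (rotate(+3)): offset=3, physical=[A,B,C,D,E,F], logical=[D,E,F,A,B,C]
After op 2 (rotate(-2)): offset=1, physical=[A,B,C,D,E,F], logical=[B,C,D,E,F,A]
After op 3 (swap(5, 3)): offset=1, physical=[E,B,C,D,A,F], logical=[B,C,D,A,F,E]
After op 4 (replace(1, 'g')): offset=1, physical=[E,B,g,D,A,F], logical=[B,g,D,A,F,E]
After op 5 (rotate(+1)): offset=2, physical=[E,B,g,D,A,F], logical=[g,D,A,F,E,B]
After op 6 (rotate(+3)): offset=5, physical=[E,B,g,D,A,F], logical=[F,E,B,g,D,A]
After op 7 (rotate(+1)): offset=0, physical=[E,B,g,D,A,F], logical=[E,B,g,D,A,F]
After op 8 (rotate(-2)): offset=4, physical=[E,B,g,D,A,F], logical=[A,F,E,B,g,D]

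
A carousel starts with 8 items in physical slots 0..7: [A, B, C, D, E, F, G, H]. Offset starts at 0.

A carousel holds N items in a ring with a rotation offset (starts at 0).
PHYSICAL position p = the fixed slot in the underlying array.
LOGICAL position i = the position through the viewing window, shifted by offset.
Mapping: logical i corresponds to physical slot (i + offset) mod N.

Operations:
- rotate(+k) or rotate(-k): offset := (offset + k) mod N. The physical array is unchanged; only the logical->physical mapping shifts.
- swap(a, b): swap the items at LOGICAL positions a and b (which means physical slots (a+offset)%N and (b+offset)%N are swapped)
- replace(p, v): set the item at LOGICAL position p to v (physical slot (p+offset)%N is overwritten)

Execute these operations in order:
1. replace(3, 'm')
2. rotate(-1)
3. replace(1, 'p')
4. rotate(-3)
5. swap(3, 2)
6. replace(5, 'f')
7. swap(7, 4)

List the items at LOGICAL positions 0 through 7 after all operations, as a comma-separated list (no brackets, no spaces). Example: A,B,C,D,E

After op 1 (replace(3, 'm')): offset=0, physical=[A,B,C,m,E,F,G,H], logical=[A,B,C,m,E,F,G,H]
After op 2 (rotate(-1)): offset=7, physical=[A,B,C,m,E,F,G,H], logical=[H,A,B,C,m,E,F,G]
After op 3 (replace(1, 'p')): offset=7, physical=[p,B,C,m,E,F,G,H], logical=[H,p,B,C,m,E,F,G]
After op 4 (rotate(-3)): offset=4, physical=[p,B,C,m,E,F,G,H], logical=[E,F,G,H,p,B,C,m]
After op 5 (swap(3, 2)): offset=4, physical=[p,B,C,m,E,F,H,G], logical=[E,F,H,G,p,B,C,m]
After op 6 (replace(5, 'f')): offset=4, physical=[p,f,C,m,E,F,H,G], logical=[E,F,H,G,p,f,C,m]
After op 7 (swap(7, 4)): offset=4, physical=[m,f,C,p,E,F,H,G], logical=[E,F,H,G,m,f,C,p]

Answer: E,F,H,G,m,f,C,p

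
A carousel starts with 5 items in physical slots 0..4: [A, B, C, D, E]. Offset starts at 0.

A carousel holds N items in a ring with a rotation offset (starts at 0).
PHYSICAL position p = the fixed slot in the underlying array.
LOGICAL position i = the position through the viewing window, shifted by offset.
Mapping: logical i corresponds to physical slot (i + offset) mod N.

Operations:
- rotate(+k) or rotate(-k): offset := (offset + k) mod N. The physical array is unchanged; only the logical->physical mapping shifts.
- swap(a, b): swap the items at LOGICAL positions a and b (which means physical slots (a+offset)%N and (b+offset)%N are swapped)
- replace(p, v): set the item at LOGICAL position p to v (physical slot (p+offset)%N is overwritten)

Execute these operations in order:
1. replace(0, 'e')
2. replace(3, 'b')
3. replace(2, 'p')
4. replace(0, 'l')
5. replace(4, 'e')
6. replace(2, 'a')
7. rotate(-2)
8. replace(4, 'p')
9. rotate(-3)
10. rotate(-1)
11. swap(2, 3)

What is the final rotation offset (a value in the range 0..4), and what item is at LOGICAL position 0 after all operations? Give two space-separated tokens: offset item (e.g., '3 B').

After op 1 (replace(0, 'e')): offset=0, physical=[e,B,C,D,E], logical=[e,B,C,D,E]
After op 2 (replace(3, 'b')): offset=0, physical=[e,B,C,b,E], logical=[e,B,C,b,E]
After op 3 (replace(2, 'p')): offset=0, physical=[e,B,p,b,E], logical=[e,B,p,b,E]
After op 4 (replace(0, 'l')): offset=0, physical=[l,B,p,b,E], logical=[l,B,p,b,E]
After op 5 (replace(4, 'e')): offset=0, physical=[l,B,p,b,e], logical=[l,B,p,b,e]
After op 6 (replace(2, 'a')): offset=0, physical=[l,B,a,b,e], logical=[l,B,a,b,e]
After op 7 (rotate(-2)): offset=3, physical=[l,B,a,b,e], logical=[b,e,l,B,a]
After op 8 (replace(4, 'p')): offset=3, physical=[l,B,p,b,e], logical=[b,e,l,B,p]
After op 9 (rotate(-3)): offset=0, physical=[l,B,p,b,e], logical=[l,B,p,b,e]
After op 10 (rotate(-1)): offset=4, physical=[l,B,p,b,e], logical=[e,l,B,p,b]
After op 11 (swap(2, 3)): offset=4, physical=[l,p,B,b,e], logical=[e,l,p,B,b]

Answer: 4 e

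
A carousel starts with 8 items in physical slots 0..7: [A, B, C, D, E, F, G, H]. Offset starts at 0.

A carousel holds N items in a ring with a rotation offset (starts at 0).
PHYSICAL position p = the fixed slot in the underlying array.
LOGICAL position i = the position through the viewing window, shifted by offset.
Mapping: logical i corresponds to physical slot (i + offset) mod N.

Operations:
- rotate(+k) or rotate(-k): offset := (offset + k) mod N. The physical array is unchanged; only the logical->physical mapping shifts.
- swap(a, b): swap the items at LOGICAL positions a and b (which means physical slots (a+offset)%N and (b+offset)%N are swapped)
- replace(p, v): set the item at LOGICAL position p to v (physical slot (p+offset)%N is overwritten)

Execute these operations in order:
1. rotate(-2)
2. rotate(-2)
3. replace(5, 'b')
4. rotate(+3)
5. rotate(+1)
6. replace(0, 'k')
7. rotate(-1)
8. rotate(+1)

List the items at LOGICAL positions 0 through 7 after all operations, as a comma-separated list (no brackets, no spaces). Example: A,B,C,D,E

Answer: k,b,C,D,E,F,G,H

Derivation:
After op 1 (rotate(-2)): offset=6, physical=[A,B,C,D,E,F,G,H], logical=[G,H,A,B,C,D,E,F]
After op 2 (rotate(-2)): offset=4, physical=[A,B,C,D,E,F,G,H], logical=[E,F,G,H,A,B,C,D]
After op 3 (replace(5, 'b')): offset=4, physical=[A,b,C,D,E,F,G,H], logical=[E,F,G,H,A,b,C,D]
After op 4 (rotate(+3)): offset=7, physical=[A,b,C,D,E,F,G,H], logical=[H,A,b,C,D,E,F,G]
After op 5 (rotate(+1)): offset=0, physical=[A,b,C,D,E,F,G,H], logical=[A,b,C,D,E,F,G,H]
After op 6 (replace(0, 'k')): offset=0, physical=[k,b,C,D,E,F,G,H], logical=[k,b,C,D,E,F,G,H]
After op 7 (rotate(-1)): offset=7, physical=[k,b,C,D,E,F,G,H], logical=[H,k,b,C,D,E,F,G]
After op 8 (rotate(+1)): offset=0, physical=[k,b,C,D,E,F,G,H], logical=[k,b,C,D,E,F,G,H]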